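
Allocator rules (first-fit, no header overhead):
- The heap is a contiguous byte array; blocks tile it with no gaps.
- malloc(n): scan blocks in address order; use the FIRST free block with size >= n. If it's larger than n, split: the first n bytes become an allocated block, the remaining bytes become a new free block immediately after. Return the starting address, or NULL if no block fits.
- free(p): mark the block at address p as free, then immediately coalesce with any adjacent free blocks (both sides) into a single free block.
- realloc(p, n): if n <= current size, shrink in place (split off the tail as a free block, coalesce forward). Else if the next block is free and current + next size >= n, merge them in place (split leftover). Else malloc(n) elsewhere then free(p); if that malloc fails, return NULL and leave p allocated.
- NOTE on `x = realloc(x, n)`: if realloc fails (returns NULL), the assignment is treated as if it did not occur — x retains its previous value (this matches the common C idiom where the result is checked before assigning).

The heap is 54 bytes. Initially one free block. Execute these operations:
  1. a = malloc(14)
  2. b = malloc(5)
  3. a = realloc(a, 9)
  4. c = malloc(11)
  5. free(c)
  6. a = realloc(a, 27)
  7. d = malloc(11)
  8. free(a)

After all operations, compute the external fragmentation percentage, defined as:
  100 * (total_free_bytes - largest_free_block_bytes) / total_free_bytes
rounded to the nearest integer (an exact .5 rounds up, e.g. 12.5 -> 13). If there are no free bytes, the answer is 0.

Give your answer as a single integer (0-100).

Op 1: a = malloc(14) -> a = 0; heap: [0-13 ALLOC][14-53 FREE]
Op 2: b = malloc(5) -> b = 14; heap: [0-13 ALLOC][14-18 ALLOC][19-53 FREE]
Op 3: a = realloc(a, 9) -> a = 0; heap: [0-8 ALLOC][9-13 FREE][14-18 ALLOC][19-53 FREE]
Op 4: c = malloc(11) -> c = 19; heap: [0-8 ALLOC][9-13 FREE][14-18 ALLOC][19-29 ALLOC][30-53 FREE]
Op 5: free(c) -> (freed c); heap: [0-8 ALLOC][9-13 FREE][14-18 ALLOC][19-53 FREE]
Op 6: a = realloc(a, 27) -> a = 19; heap: [0-13 FREE][14-18 ALLOC][19-45 ALLOC][46-53 FREE]
Op 7: d = malloc(11) -> d = 0; heap: [0-10 ALLOC][11-13 FREE][14-18 ALLOC][19-45 ALLOC][46-53 FREE]
Op 8: free(a) -> (freed a); heap: [0-10 ALLOC][11-13 FREE][14-18 ALLOC][19-53 FREE]
Free blocks: [3 35] total_free=38 largest=35 -> 100*(38-35)/38 = 300/38 ≈ 7.895 -> rounds to 8

Answer: 8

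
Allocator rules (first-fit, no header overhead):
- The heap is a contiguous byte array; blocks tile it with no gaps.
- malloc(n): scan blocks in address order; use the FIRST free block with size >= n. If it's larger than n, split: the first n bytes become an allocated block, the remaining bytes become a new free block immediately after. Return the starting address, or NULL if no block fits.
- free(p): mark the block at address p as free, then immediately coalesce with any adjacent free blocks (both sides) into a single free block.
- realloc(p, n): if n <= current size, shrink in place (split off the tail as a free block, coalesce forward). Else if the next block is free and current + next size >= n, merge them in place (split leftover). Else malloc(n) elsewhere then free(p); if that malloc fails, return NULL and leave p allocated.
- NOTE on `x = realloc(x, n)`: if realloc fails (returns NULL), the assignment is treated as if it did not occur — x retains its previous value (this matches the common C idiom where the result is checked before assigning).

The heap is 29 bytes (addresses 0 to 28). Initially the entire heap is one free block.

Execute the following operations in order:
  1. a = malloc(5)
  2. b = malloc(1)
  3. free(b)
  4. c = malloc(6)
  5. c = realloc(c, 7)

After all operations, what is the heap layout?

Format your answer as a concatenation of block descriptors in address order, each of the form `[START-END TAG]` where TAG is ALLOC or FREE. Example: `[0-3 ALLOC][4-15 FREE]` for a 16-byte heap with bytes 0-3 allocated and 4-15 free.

Answer: [0-4 ALLOC][5-11 ALLOC][12-28 FREE]

Derivation:
Op 1: a = malloc(5) -> a = 0; heap: [0-4 ALLOC][5-28 FREE]
Op 2: b = malloc(1) -> b = 5; heap: [0-4 ALLOC][5-5 ALLOC][6-28 FREE]
Op 3: free(b) -> (freed b); heap: [0-4 ALLOC][5-28 FREE]
Op 4: c = malloc(6) -> c = 5; heap: [0-4 ALLOC][5-10 ALLOC][11-28 FREE]
Op 5: c = realloc(c, 7) -> c = 5; heap: [0-4 ALLOC][5-11 ALLOC][12-28 FREE]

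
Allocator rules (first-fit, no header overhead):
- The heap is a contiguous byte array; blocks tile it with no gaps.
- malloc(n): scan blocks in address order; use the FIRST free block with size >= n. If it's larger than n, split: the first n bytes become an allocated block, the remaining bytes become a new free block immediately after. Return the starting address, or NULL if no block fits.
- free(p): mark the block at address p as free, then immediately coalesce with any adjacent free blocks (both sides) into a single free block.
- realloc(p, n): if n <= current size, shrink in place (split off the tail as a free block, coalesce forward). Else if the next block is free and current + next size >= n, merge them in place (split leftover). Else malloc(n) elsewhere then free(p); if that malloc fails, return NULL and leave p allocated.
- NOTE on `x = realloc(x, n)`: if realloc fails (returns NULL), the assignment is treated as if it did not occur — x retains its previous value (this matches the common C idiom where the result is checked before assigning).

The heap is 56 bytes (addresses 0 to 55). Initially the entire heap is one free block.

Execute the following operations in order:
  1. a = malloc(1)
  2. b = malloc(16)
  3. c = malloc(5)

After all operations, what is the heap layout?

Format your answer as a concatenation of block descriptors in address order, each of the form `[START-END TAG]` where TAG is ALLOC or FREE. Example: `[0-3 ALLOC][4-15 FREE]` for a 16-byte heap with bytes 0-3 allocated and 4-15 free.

Answer: [0-0 ALLOC][1-16 ALLOC][17-21 ALLOC][22-55 FREE]

Derivation:
Op 1: a = malloc(1) -> a = 0; heap: [0-0 ALLOC][1-55 FREE]
Op 2: b = malloc(16) -> b = 1; heap: [0-0 ALLOC][1-16 ALLOC][17-55 FREE]
Op 3: c = malloc(5) -> c = 17; heap: [0-0 ALLOC][1-16 ALLOC][17-21 ALLOC][22-55 FREE]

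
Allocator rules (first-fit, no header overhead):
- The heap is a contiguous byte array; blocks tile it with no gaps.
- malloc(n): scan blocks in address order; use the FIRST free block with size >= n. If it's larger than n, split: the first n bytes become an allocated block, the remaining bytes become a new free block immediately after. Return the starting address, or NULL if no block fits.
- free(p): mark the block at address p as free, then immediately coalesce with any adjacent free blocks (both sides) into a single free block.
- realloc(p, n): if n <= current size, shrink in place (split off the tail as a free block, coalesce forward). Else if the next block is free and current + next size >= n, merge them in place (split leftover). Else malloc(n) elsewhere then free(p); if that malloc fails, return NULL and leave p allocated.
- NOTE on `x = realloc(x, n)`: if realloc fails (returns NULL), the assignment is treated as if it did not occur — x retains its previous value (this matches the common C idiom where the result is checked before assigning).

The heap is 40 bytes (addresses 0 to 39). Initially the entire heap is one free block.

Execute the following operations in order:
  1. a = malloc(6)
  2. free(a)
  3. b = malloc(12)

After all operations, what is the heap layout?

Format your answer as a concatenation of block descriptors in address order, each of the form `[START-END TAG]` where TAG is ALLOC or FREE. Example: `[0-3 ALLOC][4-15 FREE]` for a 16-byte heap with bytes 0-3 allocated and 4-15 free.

Answer: [0-11 ALLOC][12-39 FREE]

Derivation:
Op 1: a = malloc(6) -> a = 0; heap: [0-5 ALLOC][6-39 FREE]
Op 2: free(a) -> (freed a); heap: [0-39 FREE]
Op 3: b = malloc(12) -> b = 0; heap: [0-11 ALLOC][12-39 FREE]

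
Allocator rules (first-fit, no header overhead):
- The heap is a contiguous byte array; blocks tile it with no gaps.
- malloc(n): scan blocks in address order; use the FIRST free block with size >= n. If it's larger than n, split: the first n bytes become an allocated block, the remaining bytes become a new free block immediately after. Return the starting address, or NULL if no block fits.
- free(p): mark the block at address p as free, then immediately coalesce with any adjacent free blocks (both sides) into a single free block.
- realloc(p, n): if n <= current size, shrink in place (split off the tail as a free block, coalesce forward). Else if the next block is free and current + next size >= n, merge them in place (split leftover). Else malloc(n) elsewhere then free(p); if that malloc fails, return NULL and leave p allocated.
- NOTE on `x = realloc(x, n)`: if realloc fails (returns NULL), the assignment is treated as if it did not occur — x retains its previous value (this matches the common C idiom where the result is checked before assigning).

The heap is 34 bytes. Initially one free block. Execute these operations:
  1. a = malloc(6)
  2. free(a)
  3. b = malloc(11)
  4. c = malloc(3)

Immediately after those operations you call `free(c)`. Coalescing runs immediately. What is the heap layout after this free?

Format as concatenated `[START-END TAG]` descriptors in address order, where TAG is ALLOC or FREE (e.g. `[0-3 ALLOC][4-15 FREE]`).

Op 1: a = malloc(6) -> a = 0; heap: [0-5 ALLOC][6-33 FREE]
Op 2: free(a) -> (freed a); heap: [0-33 FREE]
Op 3: b = malloc(11) -> b = 0; heap: [0-10 ALLOC][11-33 FREE]
Op 4: c = malloc(3) -> c = 11; heap: [0-10 ALLOC][11-13 ALLOC][14-33 FREE]
free(c): c = 11 -> block [11-13 ALLOC]; mark free, coalesce with adjacent free neighbors -> [0-10 ALLOC][11-33 FREE]

Answer: [0-10 ALLOC][11-33 FREE]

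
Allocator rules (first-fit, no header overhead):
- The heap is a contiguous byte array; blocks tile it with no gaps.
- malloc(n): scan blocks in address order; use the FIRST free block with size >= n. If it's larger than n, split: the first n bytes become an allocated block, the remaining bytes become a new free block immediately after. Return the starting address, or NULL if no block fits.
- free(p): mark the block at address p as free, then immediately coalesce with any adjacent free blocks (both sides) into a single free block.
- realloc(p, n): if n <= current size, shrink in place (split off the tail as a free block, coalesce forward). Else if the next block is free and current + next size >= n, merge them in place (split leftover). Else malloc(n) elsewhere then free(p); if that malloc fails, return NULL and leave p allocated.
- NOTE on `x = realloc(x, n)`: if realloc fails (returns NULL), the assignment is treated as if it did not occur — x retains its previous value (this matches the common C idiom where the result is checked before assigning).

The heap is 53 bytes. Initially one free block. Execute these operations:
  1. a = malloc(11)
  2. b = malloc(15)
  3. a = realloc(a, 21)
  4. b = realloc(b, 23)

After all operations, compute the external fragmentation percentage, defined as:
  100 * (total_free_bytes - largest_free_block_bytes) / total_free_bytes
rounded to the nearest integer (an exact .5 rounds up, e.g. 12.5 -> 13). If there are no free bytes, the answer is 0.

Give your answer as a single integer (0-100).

Answer: 35

Derivation:
Op 1: a = malloc(11) -> a = 0; heap: [0-10 ALLOC][11-52 FREE]
Op 2: b = malloc(15) -> b = 11; heap: [0-10 ALLOC][11-25 ALLOC][26-52 FREE]
Op 3: a = realloc(a, 21) -> a = 26; heap: [0-10 FREE][11-25 ALLOC][26-46 ALLOC][47-52 FREE]
Op 4: b = realloc(b, 23) -> NULL (b unchanged); heap: [0-10 FREE][11-25 ALLOC][26-46 ALLOC][47-52 FREE]
Free blocks: [11 6] total_free=17 largest=11 -> 100*(17-11)/17 = 600/17 ≈ 35.294 -> rounds to 35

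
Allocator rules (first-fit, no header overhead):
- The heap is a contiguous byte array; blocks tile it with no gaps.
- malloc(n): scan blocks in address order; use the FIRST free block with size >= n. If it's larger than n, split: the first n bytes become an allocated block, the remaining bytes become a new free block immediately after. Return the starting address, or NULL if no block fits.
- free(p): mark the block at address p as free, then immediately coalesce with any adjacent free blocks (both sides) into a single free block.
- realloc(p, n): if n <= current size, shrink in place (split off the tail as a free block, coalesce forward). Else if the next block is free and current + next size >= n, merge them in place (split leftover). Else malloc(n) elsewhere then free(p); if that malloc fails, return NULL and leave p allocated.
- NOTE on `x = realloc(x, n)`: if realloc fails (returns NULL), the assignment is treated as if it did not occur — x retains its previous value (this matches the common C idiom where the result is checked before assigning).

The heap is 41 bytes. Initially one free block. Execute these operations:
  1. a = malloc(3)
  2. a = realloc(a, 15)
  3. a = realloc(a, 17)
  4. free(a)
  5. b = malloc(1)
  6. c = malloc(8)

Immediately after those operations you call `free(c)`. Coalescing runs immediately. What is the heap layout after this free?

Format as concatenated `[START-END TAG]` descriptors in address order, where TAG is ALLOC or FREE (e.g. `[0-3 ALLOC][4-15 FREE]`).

Answer: [0-0 ALLOC][1-40 FREE]

Derivation:
Op 1: a = malloc(3) -> a = 0; heap: [0-2 ALLOC][3-40 FREE]
Op 2: a = realloc(a, 15) -> a = 0; heap: [0-14 ALLOC][15-40 FREE]
Op 3: a = realloc(a, 17) -> a = 0; heap: [0-16 ALLOC][17-40 FREE]
Op 4: free(a) -> (freed a); heap: [0-40 FREE]
Op 5: b = malloc(1) -> b = 0; heap: [0-0 ALLOC][1-40 FREE]
Op 6: c = malloc(8) -> c = 1; heap: [0-0 ALLOC][1-8 ALLOC][9-40 FREE]
free(c): c = 1 -> block [1-8 ALLOC]; mark free, coalesce with adjacent free neighbors -> [0-0 ALLOC][1-40 FREE]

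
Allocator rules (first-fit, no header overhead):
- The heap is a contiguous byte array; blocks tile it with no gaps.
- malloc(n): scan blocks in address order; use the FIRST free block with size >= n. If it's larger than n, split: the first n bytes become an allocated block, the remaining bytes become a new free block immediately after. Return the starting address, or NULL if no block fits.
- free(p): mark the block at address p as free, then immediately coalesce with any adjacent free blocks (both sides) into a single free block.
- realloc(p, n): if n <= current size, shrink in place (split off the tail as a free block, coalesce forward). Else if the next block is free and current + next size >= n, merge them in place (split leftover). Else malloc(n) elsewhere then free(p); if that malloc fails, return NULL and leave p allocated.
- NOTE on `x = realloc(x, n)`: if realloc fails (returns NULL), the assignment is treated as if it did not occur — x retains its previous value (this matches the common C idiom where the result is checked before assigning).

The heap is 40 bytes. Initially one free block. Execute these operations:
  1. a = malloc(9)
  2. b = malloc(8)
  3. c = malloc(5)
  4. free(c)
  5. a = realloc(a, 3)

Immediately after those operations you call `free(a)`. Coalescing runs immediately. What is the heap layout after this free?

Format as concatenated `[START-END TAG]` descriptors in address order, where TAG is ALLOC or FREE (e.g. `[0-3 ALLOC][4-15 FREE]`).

Answer: [0-8 FREE][9-16 ALLOC][17-39 FREE]

Derivation:
Op 1: a = malloc(9) -> a = 0; heap: [0-8 ALLOC][9-39 FREE]
Op 2: b = malloc(8) -> b = 9; heap: [0-8 ALLOC][9-16 ALLOC][17-39 FREE]
Op 3: c = malloc(5) -> c = 17; heap: [0-8 ALLOC][9-16 ALLOC][17-21 ALLOC][22-39 FREE]
Op 4: free(c) -> (freed c); heap: [0-8 ALLOC][9-16 ALLOC][17-39 FREE]
Op 5: a = realloc(a, 3) -> a = 0; heap: [0-2 ALLOC][3-8 FREE][9-16 ALLOC][17-39 FREE]
free(a): a = 0 -> block [0-2 ALLOC]; mark free, coalesce with adjacent free neighbors -> [0-8 FREE][9-16 ALLOC][17-39 FREE]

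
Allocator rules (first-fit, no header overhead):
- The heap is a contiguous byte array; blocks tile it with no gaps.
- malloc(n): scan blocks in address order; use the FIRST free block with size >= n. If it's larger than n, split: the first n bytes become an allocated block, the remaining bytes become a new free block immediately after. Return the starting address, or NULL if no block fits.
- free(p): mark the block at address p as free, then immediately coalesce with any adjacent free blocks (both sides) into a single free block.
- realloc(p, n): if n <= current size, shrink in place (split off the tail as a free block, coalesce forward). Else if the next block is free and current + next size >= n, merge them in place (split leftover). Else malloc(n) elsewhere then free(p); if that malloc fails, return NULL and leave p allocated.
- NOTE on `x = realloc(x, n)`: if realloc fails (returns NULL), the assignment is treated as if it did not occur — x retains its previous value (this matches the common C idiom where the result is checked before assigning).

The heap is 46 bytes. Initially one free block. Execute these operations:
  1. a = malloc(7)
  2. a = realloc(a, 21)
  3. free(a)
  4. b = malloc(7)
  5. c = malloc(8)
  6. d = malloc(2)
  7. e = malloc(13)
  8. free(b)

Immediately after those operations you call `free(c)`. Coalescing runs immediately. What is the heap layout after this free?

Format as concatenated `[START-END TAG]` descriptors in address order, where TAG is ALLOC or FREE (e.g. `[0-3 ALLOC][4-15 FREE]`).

Op 1: a = malloc(7) -> a = 0; heap: [0-6 ALLOC][7-45 FREE]
Op 2: a = realloc(a, 21) -> a = 0; heap: [0-20 ALLOC][21-45 FREE]
Op 3: free(a) -> (freed a); heap: [0-45 FREE]
Op 4: b = malloc(7) -> b = 0; heap: [0-6 ALLOC][7-45 FREE]
Op 5: c = malloc(8) -> c = 7; heap: [0-6 ALLOC][7-14 ALLOC][15-45 FREE]
Op 6: d = malloc(2) -> d = 15; heap: [0-6 ALLOC][7-14 ALLOC][15-16 ALLOC][17-45 FREE]
Op 7: e = malloc(13) -> e = 17; heap: [0-6 ALLOC][7-14 ALLOC][15-16 ALLOC][17-29 ALLOC][30-45 FREE]
Op 8: free(b) -> (freed b); heap: [0-6 FREE][7-14 ALLOC][15-16 ALLOC][17-29 ALLOC][30-45 FREE]
free(c): c = 7 -> block [7-14 ALLOC]; mark free, coalesce with adjacent free neighbors -> [0-14 FREE][15-16 ALLOC][17-29 ALLOC][30-45 FREE]

Answer: [0-14 FREE][15-16 ALLOC][17-29 ALLOC][30-45 FREE]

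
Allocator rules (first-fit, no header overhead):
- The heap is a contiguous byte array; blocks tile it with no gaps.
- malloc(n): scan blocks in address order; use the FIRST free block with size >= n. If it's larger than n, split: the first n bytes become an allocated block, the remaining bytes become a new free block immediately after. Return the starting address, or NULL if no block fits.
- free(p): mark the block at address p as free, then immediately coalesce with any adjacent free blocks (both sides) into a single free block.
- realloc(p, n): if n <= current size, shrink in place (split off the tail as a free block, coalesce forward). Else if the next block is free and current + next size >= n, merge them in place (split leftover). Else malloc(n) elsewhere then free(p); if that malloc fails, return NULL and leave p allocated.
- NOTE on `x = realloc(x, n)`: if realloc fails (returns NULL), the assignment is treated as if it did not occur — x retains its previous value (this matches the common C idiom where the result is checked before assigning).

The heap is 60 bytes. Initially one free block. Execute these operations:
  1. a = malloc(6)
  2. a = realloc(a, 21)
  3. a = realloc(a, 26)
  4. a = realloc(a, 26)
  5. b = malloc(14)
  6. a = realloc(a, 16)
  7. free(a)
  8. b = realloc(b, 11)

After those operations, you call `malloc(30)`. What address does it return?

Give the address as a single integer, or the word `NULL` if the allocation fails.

Op 1: a = malloc(6) -> a = 0; heap: [0-5 ALLOC][6-59 FREE]
Op 2: a = realloc(a, 21) -> a = 0; heap: [0-20 ALLOC][21-59 FREE]
Op 3: a = realloc(a, 26) -> a = 0; heap: [0-25 ALLOC][26-59 FREE]
Op 4: a = realloc(a, 26) -> a = 0; heap: [0-25 ALLOC][26-59 FREE]
Op 5: b = malloc(14) -> b = 26; heap: [0-25 ALLOC][26-39 ALLOC][40-59 FREE]
Op 6: a = realloc(a, 16) -> a = 0; heap: [0-15 ALLOC][16-25 FREE][26-39 ALLOC][40-59 FREE]
Op 7: free(a) -> (freed a); heap: [0-25 FREE][26-39 ALLOC][40-59 FREE]
Op 8: b = realloc(b, 11) -> b = 26; heap: [0-25 FREE][26-36 ALLOC][37-59 FREE]
malloc(30): first-fit scan over [0-25 FREE][26-36 ALLOC][37-59 FREE] -> NULL

Answer: NULL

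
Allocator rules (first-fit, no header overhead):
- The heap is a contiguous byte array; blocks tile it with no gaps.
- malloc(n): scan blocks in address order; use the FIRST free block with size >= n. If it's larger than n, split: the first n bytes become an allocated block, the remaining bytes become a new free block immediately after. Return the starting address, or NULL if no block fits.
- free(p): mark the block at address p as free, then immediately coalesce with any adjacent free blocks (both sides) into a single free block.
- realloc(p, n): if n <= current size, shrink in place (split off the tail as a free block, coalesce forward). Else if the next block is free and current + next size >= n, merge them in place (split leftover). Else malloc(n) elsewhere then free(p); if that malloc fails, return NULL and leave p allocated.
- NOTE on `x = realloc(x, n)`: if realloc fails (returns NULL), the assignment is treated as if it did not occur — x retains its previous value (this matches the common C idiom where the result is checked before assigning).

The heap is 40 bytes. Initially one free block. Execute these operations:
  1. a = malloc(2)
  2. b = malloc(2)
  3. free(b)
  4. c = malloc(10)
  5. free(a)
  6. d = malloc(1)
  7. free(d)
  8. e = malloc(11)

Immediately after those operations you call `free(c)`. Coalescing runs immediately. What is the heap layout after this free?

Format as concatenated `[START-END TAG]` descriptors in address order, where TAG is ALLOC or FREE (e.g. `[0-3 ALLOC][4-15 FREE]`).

Op 1: a = malloc(2) -> a = 0; heap: [0-1 ALLOC][2-39 FREE]
Op 2: b = malloc(2) -> b = 2; heap: [0-1 ALLOC][2-3 ALLOC][4-39 FREE]
Op 3: free(b) -> (freed b); heap: [0-1 ALLOC][2-39 FREE]
Op 4: c = malloc(10) -> c = 2; heap: [0-1 ALLOC][2-11 ALLOC][12-39 FREE]
Op 5: free(a) -> (freed a); heap: [0-1 FREE][2-11 ALLOC][12-39 FREE]
Op 6: d = malloc(1) -> d = 0; heap: [0-0 ALLOC][1-1 FREE][2-11 ALLOC][12-39 FREE]
Op 7: free(d) -> (freed d); heap: [0-1 FREE][2-11 ALLOC][12-39 FREE]
Op 8: e = malloc(11) -> e = 12; heap: [0-1 FREE][2-11 ALLOC][12-22 ALLOC][23-39 FREE]
free(c): c = 2 -> block [2-11 ALLOC]; mark free, coalesce with adjacent free neighbors -> [0-11 FREE][12-22 ALLOC][23-39 FREE]

Answer: [0-11 FREE][12-22 ALLOC][23-39 FREE]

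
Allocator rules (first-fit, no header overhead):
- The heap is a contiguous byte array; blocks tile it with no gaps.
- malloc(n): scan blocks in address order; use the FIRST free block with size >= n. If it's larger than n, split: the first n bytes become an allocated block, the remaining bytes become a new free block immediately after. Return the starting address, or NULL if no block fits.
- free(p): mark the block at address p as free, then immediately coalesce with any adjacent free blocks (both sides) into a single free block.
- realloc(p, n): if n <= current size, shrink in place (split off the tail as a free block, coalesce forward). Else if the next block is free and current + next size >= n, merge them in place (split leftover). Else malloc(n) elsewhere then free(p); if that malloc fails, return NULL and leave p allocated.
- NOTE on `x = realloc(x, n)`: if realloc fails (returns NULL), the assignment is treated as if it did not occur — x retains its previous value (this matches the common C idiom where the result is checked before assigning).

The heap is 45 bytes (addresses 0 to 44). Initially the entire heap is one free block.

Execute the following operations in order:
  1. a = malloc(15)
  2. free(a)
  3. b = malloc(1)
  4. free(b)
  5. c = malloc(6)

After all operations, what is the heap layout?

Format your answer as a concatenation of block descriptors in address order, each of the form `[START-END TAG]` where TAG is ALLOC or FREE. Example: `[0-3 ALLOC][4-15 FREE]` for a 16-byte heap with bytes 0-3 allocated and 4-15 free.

Answer: [0-5 ALLOC][6-44 FREE]

Derivation:
Op 1: a = malloc(15) -> a = 0; heap: [0-14 ALLOC][15-44 FREE]
Op 2: free(a) -> (freed a); heap: [0-44 FREE]
Op 3: b = malloc(1) -> b = 0; heap: [0-0 ALLOC][1-44 FREE]
Op 4: free(b) -> (freed b); heap: [0-44 FREE]
Op 5: c = malloc(6) -> c = 0; heap: [0-5 ALLOC][6-44 FREE]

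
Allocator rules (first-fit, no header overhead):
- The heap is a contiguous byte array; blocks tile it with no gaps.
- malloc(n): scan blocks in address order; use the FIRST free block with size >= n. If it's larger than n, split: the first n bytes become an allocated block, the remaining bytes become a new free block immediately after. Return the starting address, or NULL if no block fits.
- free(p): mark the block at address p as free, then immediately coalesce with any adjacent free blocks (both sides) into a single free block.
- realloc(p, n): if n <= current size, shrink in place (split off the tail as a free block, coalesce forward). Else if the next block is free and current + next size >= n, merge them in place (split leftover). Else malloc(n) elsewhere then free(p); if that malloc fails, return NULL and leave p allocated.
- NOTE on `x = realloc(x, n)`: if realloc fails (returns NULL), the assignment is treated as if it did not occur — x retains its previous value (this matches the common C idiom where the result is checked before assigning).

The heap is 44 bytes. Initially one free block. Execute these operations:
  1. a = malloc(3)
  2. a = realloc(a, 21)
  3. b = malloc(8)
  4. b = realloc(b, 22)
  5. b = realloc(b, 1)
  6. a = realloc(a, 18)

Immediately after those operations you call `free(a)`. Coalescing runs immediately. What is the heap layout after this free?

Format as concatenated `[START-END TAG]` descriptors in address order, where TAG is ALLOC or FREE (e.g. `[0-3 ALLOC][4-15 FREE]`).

Answer: [0-20 FREE][21-21 ALLOC][22-43 FREE]

Derivation:
Op 1: a = malloc(3) -> a = 0; heap: [0-2 ALLOC][3-43 FREE]
Op 2: a = realloc(a, 21) -> a = 0; heap: [0-20 ALLOC][21-43 FREE]
Op 3: b = malloc(8) -> b = 21; heap: [0-20 ALLOC][21-28 ALLOC][29-43 FREE]
Op 4: b = realloc(b, 22) -> b = 21; heap: [0-20 ALLOC][21-42 ALLOC][43-43 FREE]
Op 5: b = realloc(b, 1) -> b = 21; heap: [0-20 ALLOC][21-21 ALLOC][22-43 FREE]
Op 6: a = realloc(a, 18) -> a = 0; heap: [0-17 ALLOC][18-20 FREE][21-21 ALLOC][22-43 FREE]
free(a): a = 0 -> block [0-17 ALLOC]; mark free, coalesce with adjacent free neighbors -> [0-20 FREE][21-21 ALLOC][22-43 FREE]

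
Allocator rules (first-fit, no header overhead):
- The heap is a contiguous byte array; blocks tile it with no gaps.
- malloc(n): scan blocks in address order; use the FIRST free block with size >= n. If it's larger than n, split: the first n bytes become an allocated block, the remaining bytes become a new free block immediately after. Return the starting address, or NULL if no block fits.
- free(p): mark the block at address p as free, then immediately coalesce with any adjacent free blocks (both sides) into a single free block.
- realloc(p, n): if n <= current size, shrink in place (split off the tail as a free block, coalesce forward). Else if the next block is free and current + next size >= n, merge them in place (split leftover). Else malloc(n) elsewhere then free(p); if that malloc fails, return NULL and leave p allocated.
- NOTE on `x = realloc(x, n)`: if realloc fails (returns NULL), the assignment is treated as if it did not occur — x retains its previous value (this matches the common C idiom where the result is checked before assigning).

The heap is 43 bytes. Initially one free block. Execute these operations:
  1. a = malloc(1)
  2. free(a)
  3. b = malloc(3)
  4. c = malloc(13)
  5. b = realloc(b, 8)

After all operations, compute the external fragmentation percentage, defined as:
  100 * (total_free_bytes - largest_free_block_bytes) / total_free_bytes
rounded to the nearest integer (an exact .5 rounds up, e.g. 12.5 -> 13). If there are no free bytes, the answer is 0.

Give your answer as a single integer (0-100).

Op 1: a = malloc(1) -> a = 0; heap: [0-0 ALLOC][1-42 FREE]
Op 2: free(a) -> (freed a); heap: [0-42 FREE]
Op 3: b = malloc(3) -> b = 0; heap: [0-2 ALLOC][3-42 FREE]
Op 4: c = malloc(13) -> c = 3; heap: [0-2 ALLOC][3-15 ALLOC][16-42 FREE]
Op 5: b = realloc(b, 8) -> b = 16; heap: [0-2 FREE][3-15 ALLOC][16-23 ALLOC][24-42 FREE]
Free blocks: [3 19] total_free=22 largest=19 -> 100*(22-19)/22 = 300/22 ≈ 13.636 -> rounds to 14

Answer: 14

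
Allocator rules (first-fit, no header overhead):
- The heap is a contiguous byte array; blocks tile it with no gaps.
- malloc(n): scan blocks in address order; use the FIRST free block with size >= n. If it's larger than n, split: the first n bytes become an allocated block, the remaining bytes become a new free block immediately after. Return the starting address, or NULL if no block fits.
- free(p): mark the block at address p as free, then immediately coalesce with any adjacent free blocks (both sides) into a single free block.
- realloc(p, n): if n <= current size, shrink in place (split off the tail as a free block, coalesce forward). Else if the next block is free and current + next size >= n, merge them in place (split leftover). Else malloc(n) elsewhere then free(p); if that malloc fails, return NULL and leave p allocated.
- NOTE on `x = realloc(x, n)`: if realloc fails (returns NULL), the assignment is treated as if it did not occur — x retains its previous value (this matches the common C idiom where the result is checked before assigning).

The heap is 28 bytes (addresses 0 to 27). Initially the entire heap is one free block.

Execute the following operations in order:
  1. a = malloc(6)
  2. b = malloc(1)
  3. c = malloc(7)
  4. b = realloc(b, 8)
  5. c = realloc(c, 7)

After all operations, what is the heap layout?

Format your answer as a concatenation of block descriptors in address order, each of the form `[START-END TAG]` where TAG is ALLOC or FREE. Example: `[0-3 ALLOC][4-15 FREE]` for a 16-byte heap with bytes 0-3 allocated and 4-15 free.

Answer: [0-5 ALLOC][6-6 FREE][7-13 ALLOC][14-21 ALLOC][22-27 FREE]

Derivation:
Op 1: a = malloc(6) -> a = 0; heap: [0-5 ALLOC][6-27 FREE]
Op 2: b = malloc(1) -> b = 6; heap: [0-5 ALLOC][6-6 ALLOC][7-27 FREE]
Op 3: c = malloc(7) -> c = 7; heap: [0-5 ALLOC][6-6 ALLOC][7-13 ALLOC][14-27 FREE]
Op 4: b = realloc(b, 8) -> b = 14; heap: [0-5 ALLOC][6-6 FREE][7-13 ALLOC][14-21 ALLOC][22-27 FREE]
Op 5: c = realloc(c, 7) -> c = 7; heap: [0-5 ALLOC][6-6 FREE][7-13 ALLOC][14-21 ALLOC][22-27 FREE]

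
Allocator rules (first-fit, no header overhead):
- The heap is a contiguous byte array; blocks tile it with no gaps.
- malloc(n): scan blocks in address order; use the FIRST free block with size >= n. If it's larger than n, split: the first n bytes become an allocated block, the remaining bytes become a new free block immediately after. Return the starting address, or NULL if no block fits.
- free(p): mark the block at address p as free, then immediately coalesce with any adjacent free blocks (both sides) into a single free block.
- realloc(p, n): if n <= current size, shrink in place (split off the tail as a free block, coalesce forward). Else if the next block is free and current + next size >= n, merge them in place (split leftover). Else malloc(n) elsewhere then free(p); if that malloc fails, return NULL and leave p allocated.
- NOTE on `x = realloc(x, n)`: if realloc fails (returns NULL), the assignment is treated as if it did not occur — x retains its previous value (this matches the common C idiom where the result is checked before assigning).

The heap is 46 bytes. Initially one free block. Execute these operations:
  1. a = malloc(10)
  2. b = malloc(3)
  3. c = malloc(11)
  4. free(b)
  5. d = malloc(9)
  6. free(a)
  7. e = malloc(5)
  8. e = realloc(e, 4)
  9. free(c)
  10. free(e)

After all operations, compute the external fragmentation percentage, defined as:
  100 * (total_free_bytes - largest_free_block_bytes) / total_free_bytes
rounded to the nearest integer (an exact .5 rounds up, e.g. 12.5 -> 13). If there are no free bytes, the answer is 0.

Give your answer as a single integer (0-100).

Op 1: a = malloc(10) -> a = 0; heap: [0-9 ALLOC][10-45 FREE]
Op 2: b = malloc(3) -> b = 10; heap: [0-9 ALLOC][10-12 ALLOC][13-45 FREE]
Op 3: c = malloc(11) -> c = 13; heap: [0-9 ALLOC][10-12 ALLOC][13-23 ALLOC][24-45 FREE]
Op 4: free(b) -> (freed b); heap: [0-9 ALLOC][10-12 FREE][13-23 ALLOC][24-45 FREE]
Op 5: d = malloc(9) -> d = 24; heap: [0-9 ALLOC][10-12 FREE][13-23 ALLOC][24-32 ALLOC][33-45 FREE]
Op 6: free(a) -> (freed a); heap: [0-12 FREE][13-23 ALLOC][24-32 ALLOC][33-45 FREE]
Op 7: e = malloc(5) -> e = 0; heap: [0-4 ALLOC][5-12 FREE][13-23 ALLOC][24-32 ALLOC][33-45 FREE]
Op 8: e = realloc(e, 4) -> e = 0; heap: [0-3 ALLOC][4-12 FREE][13-23 ALLOC][24-32 ALLOC][33-45 FREE]
Op 9: free(c) -> (freed c); heap: [0-3 ALLOC][4-23 FREE][24-32 ALLOC][33-45 FREE]
Op 10: free(e) -> (freed e); heap: [0-23 FREE][24-32 ALLOC][33-45 FREE]
Free blocks: [24 13] total_free=37 largest=24 -> 100*(37-24)/37 = 1300/37 ≈ 35.135 -> rounds to 35

Answer: 35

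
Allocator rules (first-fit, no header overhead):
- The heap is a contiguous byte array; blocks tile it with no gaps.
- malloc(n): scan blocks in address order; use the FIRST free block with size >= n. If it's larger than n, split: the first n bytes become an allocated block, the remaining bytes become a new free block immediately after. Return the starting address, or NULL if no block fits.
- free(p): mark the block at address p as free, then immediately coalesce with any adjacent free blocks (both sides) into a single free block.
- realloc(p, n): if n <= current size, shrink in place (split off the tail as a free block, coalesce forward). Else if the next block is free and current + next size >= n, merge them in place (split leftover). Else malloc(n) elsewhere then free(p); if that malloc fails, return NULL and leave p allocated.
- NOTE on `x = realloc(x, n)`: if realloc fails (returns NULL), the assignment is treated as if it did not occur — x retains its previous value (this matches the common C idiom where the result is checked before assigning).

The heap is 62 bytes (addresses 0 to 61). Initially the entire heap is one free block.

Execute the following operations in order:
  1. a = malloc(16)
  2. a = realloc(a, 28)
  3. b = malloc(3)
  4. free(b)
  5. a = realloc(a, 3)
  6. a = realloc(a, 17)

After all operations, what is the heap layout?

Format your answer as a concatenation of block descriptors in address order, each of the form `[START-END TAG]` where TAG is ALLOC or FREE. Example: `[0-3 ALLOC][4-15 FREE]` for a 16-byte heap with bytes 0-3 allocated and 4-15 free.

Op 1: a = malloc(16) -> a = 0; heap: [0-15 ALLOC][16-61 FREE]
Op 2: a = realloc(a, 28) -> a = 0; heap: [0-27 ALLOC][28-61 FREE]
Op 3: b = malloc(3) -> b = 28; heap: [0-27 ALLOC][28-30 ALLOC][31-61 FREE]
Op 4: free(b) -> (freed b); heap: [0-27 ALLOC][28-61 FREE]
Op 5: a = realloc(a, 3) -> a = 0; heap: [0-2 ALLOC][3-61 FREE]
Op 6: a = realloc(a, 17) -> a = 0; heap: [0-16 ALLOC][17-61 FREE]

Answer: [0-16 ALLOC][17-61 FREE]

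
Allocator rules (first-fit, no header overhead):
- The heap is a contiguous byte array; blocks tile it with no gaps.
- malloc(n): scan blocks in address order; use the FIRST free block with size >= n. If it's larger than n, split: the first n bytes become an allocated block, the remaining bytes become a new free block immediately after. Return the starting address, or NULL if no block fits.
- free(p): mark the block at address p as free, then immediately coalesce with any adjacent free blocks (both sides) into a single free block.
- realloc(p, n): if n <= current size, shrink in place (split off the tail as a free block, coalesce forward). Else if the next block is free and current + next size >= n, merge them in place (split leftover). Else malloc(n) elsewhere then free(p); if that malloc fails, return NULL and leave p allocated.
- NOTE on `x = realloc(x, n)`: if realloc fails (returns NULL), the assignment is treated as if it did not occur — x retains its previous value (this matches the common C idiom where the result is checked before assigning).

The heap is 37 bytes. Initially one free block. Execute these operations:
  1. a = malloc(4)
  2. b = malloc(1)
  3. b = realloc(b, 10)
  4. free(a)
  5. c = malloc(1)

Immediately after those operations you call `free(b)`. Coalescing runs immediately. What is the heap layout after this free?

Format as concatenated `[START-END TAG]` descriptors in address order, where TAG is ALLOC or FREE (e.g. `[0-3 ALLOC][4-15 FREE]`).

Answer: [0-0 ALLOC][1-36 FREE]

Derivation:
Op 1: a = malloc(4) -> a = 0; heap: [0-3 ALLOC][4-36 FREE]
Op 2: b = malloc(1) -> b = 4; heap: [0-3 ALLOC][4-4 ALLOC][5-36 FREE]
Op 3: b = realloc(b, 10) -> b = 4; heap: [0-3 ALLOC][4-13 ALLOC][14-36 FREE]
Op 4: free(a) -> (freed a); heap: [0-3 FREE][4-13 ALLOC][14-36 FREE]
Op 5: c = malloc(1) -> c = 0; heap: [0-0 ALLOC][1-3 FREE][4-13 ALLOC][14-36 FREE]
free(b): b = 4 -> block [4-13 ALLOC]; mark free, coalesce with adjacent free neighbors -> [0-0 ALLOC][1-36 FREE]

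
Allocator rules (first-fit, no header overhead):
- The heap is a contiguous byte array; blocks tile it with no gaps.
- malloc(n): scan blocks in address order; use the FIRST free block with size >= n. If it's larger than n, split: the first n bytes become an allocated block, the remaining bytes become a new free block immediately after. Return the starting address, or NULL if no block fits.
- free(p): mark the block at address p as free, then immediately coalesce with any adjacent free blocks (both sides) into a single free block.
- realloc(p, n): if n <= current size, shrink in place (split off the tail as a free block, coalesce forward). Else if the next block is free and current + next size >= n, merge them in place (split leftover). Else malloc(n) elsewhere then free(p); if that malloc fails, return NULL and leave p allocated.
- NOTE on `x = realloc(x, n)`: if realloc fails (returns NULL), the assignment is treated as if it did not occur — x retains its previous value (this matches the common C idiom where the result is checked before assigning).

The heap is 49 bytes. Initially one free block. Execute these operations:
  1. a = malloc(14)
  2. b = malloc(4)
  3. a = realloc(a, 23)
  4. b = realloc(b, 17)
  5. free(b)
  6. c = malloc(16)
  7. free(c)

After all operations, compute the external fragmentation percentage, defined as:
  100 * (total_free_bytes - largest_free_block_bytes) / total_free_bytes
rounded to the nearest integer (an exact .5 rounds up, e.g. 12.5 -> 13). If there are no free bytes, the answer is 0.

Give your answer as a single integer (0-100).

Op 1: a = malloc(14) -> a = 0; heap: [0-13 ALLOC][14-48 FREE]
Op 2: b = malloc(4) -> b = 14; heap: [0-13 ALLOC][14-17 ALLOC][18-48 FREE]
Op 3: a = realloc(a, 23) -> a = 18; heap: [0-13 FREE][14-17 ALLOC][18-40 ALLOC][41-48 FREE]
Op 4: b = realloc(b, 17) -> NULL (b unchanged); heap: [0-13 FREE][14-17 ALLOC][18-40 ALLOC][41-48 FREE]
Op 5: free(b) -> (freed b); heap: [0-17 FREE][18-40 ALLOC][41-48 FREE]
Op 6: c = malloc(16) -> c = 0; heap: [0-15 ALLOC][16-17 FREE][18-40 ALLOC][41-48 FREE]
Op 7: free(c) -> (freed c); heap: [0-17 FREE][18-40 ALLOC][41-48 FREE]
Free blocks: [18 8] total_free=26 largest=18 -> 100*(26-18)/26 = 800/26 ≈ 30.769 -> rounds to 31

Answer: 31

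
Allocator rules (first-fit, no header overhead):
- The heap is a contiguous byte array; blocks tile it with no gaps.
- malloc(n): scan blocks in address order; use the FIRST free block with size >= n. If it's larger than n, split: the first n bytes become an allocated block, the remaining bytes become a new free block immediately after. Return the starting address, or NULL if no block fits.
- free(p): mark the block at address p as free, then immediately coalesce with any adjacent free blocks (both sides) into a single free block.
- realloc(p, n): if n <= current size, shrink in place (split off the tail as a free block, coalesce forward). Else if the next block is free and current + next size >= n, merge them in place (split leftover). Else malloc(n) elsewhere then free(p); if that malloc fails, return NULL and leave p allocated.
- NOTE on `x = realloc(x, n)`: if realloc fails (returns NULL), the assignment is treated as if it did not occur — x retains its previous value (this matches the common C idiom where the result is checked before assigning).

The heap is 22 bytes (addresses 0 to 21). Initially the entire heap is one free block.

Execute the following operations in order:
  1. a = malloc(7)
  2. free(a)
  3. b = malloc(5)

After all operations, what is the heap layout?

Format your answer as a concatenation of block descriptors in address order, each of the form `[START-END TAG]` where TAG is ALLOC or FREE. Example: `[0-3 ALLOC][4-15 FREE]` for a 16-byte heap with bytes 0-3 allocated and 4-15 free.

Op 1: a = malloc(7) -> a = 0; heap: [0-6 ALLOC][7-21 FREE]
Op 2: free(a) -> (freed a); heap: [0-21 FREE]
Op 3: b = malloc(5) -> b = 0; heap: [0-4 ALLOC][5-21 FREE]

Answer: [0-4 ALLOC][5-21 FREE]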